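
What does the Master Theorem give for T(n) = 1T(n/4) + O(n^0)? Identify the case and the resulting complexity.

Master Theorem for T(n) = 1T(n/4) + O(n^0):

a = 1, b = 4, c = 0
log_b(a) = log_4(1) = 0.0000

Case 2: c = 0 = log_4(1) = 0.0000
T(n) = O(n^0 log n) = O(log n)

For T(n) = 1T(n/4) + O(n^0): log_4(1) = 0.0000. This is Case 2 of the Master Theorem (c = log_b(a), equal work at all levels), giving O(log n).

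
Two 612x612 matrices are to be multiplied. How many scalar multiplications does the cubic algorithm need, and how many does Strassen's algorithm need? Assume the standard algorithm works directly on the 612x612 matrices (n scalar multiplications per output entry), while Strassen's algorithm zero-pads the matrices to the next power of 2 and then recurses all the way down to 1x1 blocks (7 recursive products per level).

Matrix multiplication for 612x612 matrices:

Strassen's algorithm requires power-of-2 dimensions. Pad 612x612 to 1024x1024 (next power of 2).

Standard algorithm: 612^3 = 229220928 multiplications
Strassen's algorithm: 7^(log2(1024)) = 7^10 = 282475249 multiplications
Difference: 229220928 - 282475249 = -53254321 (Strassen uses MORE here due to padding overhead — for small or just-over-power-of-2 n, padding can outweigh the per-level savings)

Standard: 229220928 multiplications (612^3). Strassen: 282475249 multiplications (7^10, after padding to 1024x1024). Strassen reduces 8 recursive multiplications to 7 at each level.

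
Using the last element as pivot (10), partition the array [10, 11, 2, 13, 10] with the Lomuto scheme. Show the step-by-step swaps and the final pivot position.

Lomuto partition with pivot = 10:

Initial array: [10, 11, 2, 13, 10]

arr[0]=10 <= 10: swap with position 0, array becomes [10, 11, 2, 13, 10]
arr[1]=11 > 10: no swap
arr[2]=2 <= 10: swap with position 1, array becomes [10, 2, 11, 13, 10]
arr[3]=13 > 10: no swap

Place pivot at position 2: [10, 2, 10, 13, 11]
Pivot position: 2

After partitioning with pivot 10, the array becomes [10, 2, 10, 13, 11]. The pivot is placed at index 2. All elements to the left of the pivot are <= 10, and all elements to the right are > 10.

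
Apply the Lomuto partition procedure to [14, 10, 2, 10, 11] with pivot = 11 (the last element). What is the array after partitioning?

Lomuto partition with pivot = 11:

Initial array: [14, 10, 2, 10, 11]

arr[0]=14 > 11: no swap
arr[1]=10 <= 11: swap with position 0, array becomes [10, 14, 2, 10, 11]
arr[2]=2 <= 11: swap with position 1, array becomes [10, 2, 14, 10, 11]
arr[3]=10 <= 11: swap with position 2, array becomes [10, 2, 10, 14, 11]

Place pivot at position 3: [10, 2, 10, 11, 14]
Pivot position: 3

After partitioning with pivot 11, the array becomes [10, 2, 10, 11, 14]. The pivot is placed at index 3. All elements to the left of the pivot are <= 11, and all elements to the right are > 11.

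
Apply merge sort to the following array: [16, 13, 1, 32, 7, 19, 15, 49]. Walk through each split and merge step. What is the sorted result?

Merge sort trace:

Split: [16, 13, 1, 32, 7, 19, 15, 49] -> [16, 13, 1, 32] and [7, 19, 15, 49]
  Split: [16, 13, 1, 32] -> [16, 13] and [1, 32]
    Split: [16, 13] -> [16] and [13]
    Merge: [16] + [13] -> [13, 16]
    Split: [1, 32] -> [1] and [32]
    Merge: [1] + [32] -> [1, 32]
  Merge: [13, 16] + [1, 32] -> [1, 13, 16, 32]
  Split: [7, 19, 15, 49] -> [7, 19] and [15, 49]
    Split: [7, 19] -> [7] and [19]
    Merge: [7] + [19] -> [7, 19]
    Split: [15, 49] -> [15] and [49]
    Merge: [15] + [49] -> [15, 49]
  Merge: [7, 19] + [15, 49] -> [7, 15, 19, 49]
Merge: [1, 13, 16, 32] + [7, 15, 19, 49] -> [1, 7, 13, 15, 16, 19, 32, 49]

Final sorted array: [1, 7, 13, 15, 16, 19, 32, 49]

The merge sort proceeds by recursively splitting the array and merging sorted halves.
After all merges, the sorted array is [1, 7, 13, 15, 16, 19, 32, 49].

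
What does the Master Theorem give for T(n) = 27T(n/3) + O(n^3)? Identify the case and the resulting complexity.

Master Theorem for T(n) = 27T(n/3) + O(n^3):

a = 27, b = 3, c = 3
log_b(a) = log_3(27) = 3.0000

Case 2: c = 3 = log_3(27) = 3.0000
T(n) = O(n^3 log n) = O(n^3 log n)

For T(n) = 27T(n/3) + O(n^3): log_3(27) = 3.0000. This is Case 2 of the Master Theorem (c = log_b(a), equal work at all levels), giving O(n^3 log n).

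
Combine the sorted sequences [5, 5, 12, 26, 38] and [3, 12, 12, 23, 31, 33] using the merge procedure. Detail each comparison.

Merging process:

Compare 5 vs 3: take 3 from right. Merged: [3]
Compare 5 vs 12: take 5 from left. Merged: [3, 5]
Compare 5 vs 12: take 5 from left. Merged: [3, 5, 5]
Compare 12 vs 12: take 12 from left. Merged: [3, 5, 5, 12]
Compare 26 vs 12: take 12 from right. Merged: [3, 5, 5, 12, 12]
Compare 26 vs 12: take 12 from right. Merged: [3, 5, 5, 12, 12, 12]
Compare 26 vs 23: take 23 from right. Merged: [3, 5, 5, 12, 12, 12, 23]
Compare 26 vs 31: take 26 from left. Merged: [3, 5, 5, 12, 12, 12, 23, 26]
Compare 38 vs 31: take 31 from right. Merged: [3, 5, 5, 12, 12, 12, 23, 26, 31]
Compare 38 vs 33: take 33 from right. Merged: [3, 5, 5, 12, 12, 12, 23, 26, 31, 33]
Append remaining from left: [38]. Merged: [3, 5, 5, 12, 12, 12, 23, 26, 31, 33, 38]

Final merged array: [3, 5, 5, 12, 12, 12, 23, 26, 31, 33, 38]
Total comparisons: 10

The merged array is [3, 5, 5, 12, 12, 12, 23, 26, 31, 33, 38], requiring 10 comparisons. The merge step runs in O(n) time where n is the total number of elements.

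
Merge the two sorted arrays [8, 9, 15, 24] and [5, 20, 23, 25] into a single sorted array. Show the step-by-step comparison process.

Merging process:

Compare 8 vs 5: take 5 from right. Merged: [5]
Compare 8 vs 20: take 8 from left. Merged: [5, 8]
Compare 9 vs 20: take 9 from left. Merged: [5, 8, 9]
Compare 15 vs 20: take 15 from left. Merged: [5, 8, 9, 15]
Compare 24 vs 20: take 20 from right. Merged: [5, 8, 9, 15, 20]
Compare 24 vs 23: take 23 from right. Merged: [5, 8, 9, 15, 20, 23]
Compare 24 vs 25: take 24 from left. Merged: [5, 8, 9, 15, 20, 23, 24]
Append remaining from right: [25]. Merged: [5, 8, 9, 15, 20, 23, 24, 25]

Final merged array: [5, 8, 9, 15, 20, 23, 24, 25]
Total comparisons: 7

The merged array is [5, 8, 9, 15, 20, 23, 24, 25], requiring 7 comparisons. The merge step runs in O(n) time where n is the total number of elements.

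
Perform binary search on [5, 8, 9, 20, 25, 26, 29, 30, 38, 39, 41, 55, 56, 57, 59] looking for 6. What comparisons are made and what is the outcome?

Binary search for 6 in [5, 8, 9, 20, 25, 26, 29, 30, 38, 39, 41, 55, 56, 57, 59]:

lo=0, hi=14, mid=7, arr[mid]=30 -> 30 > 6, search left half
lo=0, hi=6, mid=3, arr[mid]=20 -> 20 > 6, search left half
lo=0, hi=2, mid=1, arr[mid]=8 -> 8 > 6, search left half
lo=0, hi=0, mid=0, arr[mid]=5 -> 5 < 6, search right half
lo=1 > hi=0, target 6 not found

Binary search determines that 6 is not in the array after 4 comparisons. The search space was exhausted without finding the target.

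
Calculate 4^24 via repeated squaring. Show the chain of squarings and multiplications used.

Computing 4^24 by squaring (build up from 4^1; each line after the first costs one multiplication):

4^1 = 4
4^2 = (4^1)^2 = 4^2 = 16
4^3 = 4 * 4^2 = 4 * 16 = 64
4^6 = (4^3)^2 = 64^2 = 4096
4^12 = (4^6)^2 = 4096^2 = 16777216
4^24 = (4^12)^2 = 16777216^2 = 281474976710656

Result: 281474976710656
Multiplications needed: 5 (5 lines after 4^1)

4^24 = 281474976710656. Using exponentiation by squaring, this requires 5 multiplications. The key idea: if the exponent is even, square the half-power; if odd, multiply by the base once.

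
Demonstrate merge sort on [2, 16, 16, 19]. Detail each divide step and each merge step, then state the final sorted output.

Merge sort trace:

Split: [2, 16, 16, 19] -> [2, 16] and [16, 19]
  Split: [2, 16] -> [2] and [16]
  Merge: [2] + [16] -> [2, 16]
  Split: [16, 19] -> [16] and [19]
  Merge: [16] + [19] -> [16, 19]
Merge: [2, 16] + [16, 19] -> [2, 16, 16, 19]

Final sorted array: [2, 16, 16, 19]

The merge sort proceeds by recursively splitting the array and merging sorted halves.
After all merges, the sorted array is [2, 16, 16, 19].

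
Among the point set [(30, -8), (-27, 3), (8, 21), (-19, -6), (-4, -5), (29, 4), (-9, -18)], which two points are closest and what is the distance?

Computing all pairwise distances among 7 points:

d((30, -8), (-27, 3)) = 58.0517
d((30, -8), (8, 21)) = 36.4005
d((30, -8), (-19, -6)) = 49.0408
d((30, -8), (-4, -5)) = 34.1321
d((30, -8), (29, 4)) = 12.0416 <-- minimum
d((30, -8), (-9, -18)) = 40.2616
d((-27, 3), (8, 21)) = 39.3573
d((-27, 3), (-19, -6)) = 12.0416 <-- minimum
d((-27, 3), (-4, -5)) = 24.3516
d((-27, 3), (29, 4)) = 56.0089
d((-27, 3), (-9, -18)) = 27.6586
d((8, 21), (-19, -6)) = 38.1838
d((8, 21), (-4, -5)) = 28.6356
d((8, 21), (29, 4)) = 27.0185
d((8, 21), (-9, -18)) = 42.5441
d((-19, -6), (-4, -5)) = 15.0333
d((-19, -6), (29, 4)) = 49.0306
d((-19, -6), (-9, -18)) = 15.6205
d((-4, -5), (29, 4)) = 34.2053
d((-4, -5), (-9, -18)) = 13.9284
d((29, 4), (-9, -18)) = 43.909

Minimum distance: 12.0416 (tie among 2 pairs: (30, -8) and (29, 4); (-27, 3) and (-19, -6))

The minimum Euclidean distance is 12.0416. There is a tie: 2 pairs achieve this minimum — (30, -8) and (29, 4); (-27, 3) and (-19, -6). Any of these is a valid closest pair. For 7 points, brute-force pairwise comparison is shown above. For large n, the divide-and-conquer algorithm (sort by x, recurse on halves, check the dividing strip) achieves O(n log n).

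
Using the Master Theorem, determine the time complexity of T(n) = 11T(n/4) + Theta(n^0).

Master Theorem for T(n) = 11T(n/4) + O(n^0):

a = 11, b = 4, c = 0
log_b(a) = log_4(11) = 1.7297

Case 1: c = 0 < log_4(11) = 1.7297
T(n) = O(n^(log_4 11))

For T(n) = 11T(n/4) + O(n^0): log_4(11) = 1.7297. This is Case 1 of the Master Theorem (c < log_b(a), work dominated by leaves), giving O(n^(log_4 11)).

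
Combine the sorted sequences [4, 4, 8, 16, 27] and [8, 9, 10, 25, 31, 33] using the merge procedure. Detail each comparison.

Merging process:

Compare 4 vs 8: take 4 from left. Merged: [4]
Compare 4 vs 8: take 4 from left. Merged: [4, 4]
Compare 8 vs 8: take 8 from left. Merged: [4, 4, 8]
Compare 16 vs 8: take 8 from right. Merged: [4, 4, 8, 8]
Compare 16 vs 9: take 9 from right. Merged: [4, 4, 8, 8, 9]
Compare 16 vs 10: take 10 from right. Merged: [4, 4, 8, 8, 9, 10]
Compare 16 vs 25: take 16 from left. Merged: [4, 4, 8, 8, 9, 10, 16]
Compare 27 vs 25: take 25 from right. Merged: [4, 4, 8, 8, 9, 10, 16, 25]
Compare 27 vs 31: take 27 from left. Merged: [4, 4, 8, 8, 9, 10, 16, 25, 27]
Append remaining from right: [31, 33]. Merged: [4, 4, 8, 8, 9, 10, 16, 25, 27, 31, 33]

Final merged array: [4, 4, 8, 8, 9, 10, 16, 25, 27, 31, 33]
Total comparisons: 9

The merged array is [4, 4, 8, 8, 9, 10, 16, 25, 27, 31, 33], requiring 9 comparisons. The merge step runs in O(n) time where n is the total number of elements.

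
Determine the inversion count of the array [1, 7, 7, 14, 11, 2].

Finding inversions in [1, 7, 7, 14, 11, 2]:

(1, 5): arr[1]=7 > arr[5]=2
(2, 5): arr[2]=7 > arr[5]=2
(3, 4): arr[3]=14 > arr[4]=11
(3, 5): arr[3]=14 > arr[5]=2
(4, 5): arr[4]=11 > arr[5]=2

Total inversions: 5

The array has 5 inversion(s): (1,5), (2,5), (3,4), (3,5), (4,5). Each pair (i,j) satisfies i < j and arr[i] > arr[j].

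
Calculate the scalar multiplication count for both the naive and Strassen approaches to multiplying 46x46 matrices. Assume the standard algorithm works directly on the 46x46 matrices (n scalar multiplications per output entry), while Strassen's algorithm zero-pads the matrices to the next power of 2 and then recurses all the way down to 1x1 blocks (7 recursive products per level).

Matrix multiplication for 46x46 matrices:

Strassen's algorithm requires power-of-2 dimensions. Pad 46x46 to 64x64 (next power of 2).

Standard algorithm: 46^3 = 97336 multiplications
Strassen's algorithm: 7^(log2(64)) = 7^6 = 117649 multiplications
Difference: 97336 - 117649 = -20313 (Strassen uses MORE here due to padding overhead — for small or just-over-power-of-2 n, padding can outweigh the per-level savings)

Standard: 97336 multiplications (46^3). Strassen: 117649 multiplications (7^6, after padding to 64x64). Strassen reduces 8 recursive multiplications to 7 at each level.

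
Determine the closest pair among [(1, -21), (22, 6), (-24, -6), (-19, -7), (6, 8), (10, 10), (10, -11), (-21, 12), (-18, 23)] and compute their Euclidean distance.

Computing all pairwise distances among 9 points:

d((1, -21), (22, 6)) = 34.2053
d((1, -21), (-24, -6)) = 29.1548
d((1, -21), (-19, -7)) = 24.4131
d((1, -21), (6, 8)) = 29.4279
d((1, -21), (10, 10)) = 32.28
d((1, -21), (10, -11)) = 13.4536
d((1, -21), (-21, 12)) = 39.6611
d((1, -21), (-18, 23)) = 47.927
d((22, 6), (-24, -6)) = 47.5395
d((22, 6), (-19, -7)) = 43.0116
d((22, 6), (6, 8)) = 16.1245
d((22, 6), (10, 10)) = 12.6491
d((22, 6), (10, -11)) = 20.8087
d((22, 6), (-21, 12)) = 43.4166
d((22, 6), (-18, 23)) = 43.4626
d((-24, -6), (-19, -7)) = 5.099
d((-24, -6), (6, 8)) = 33.1059
d((-24, -6), (10, 10)) = 37.5766
d((-24, -6), (10, -11)) = 34.3657
d((-24, -6), (-21, 12)) = 18.2483
d((-24, -6), (-18, 23)) = 29.6142
d((-19, -7), (6, 8)) = 29.1548
d((-19, -7), (10, 10)) = 33.6155
d((-19, -7), (10, -11)) = 29.2746
d((-19, -7), (-21, 12)) = 19.105
d((-19, -7), (-18, 23)) = 30.0167
d((6, 8), (10, 10)) = 4.4721 <-- minimum
d((6, 8), (10, -11)) = 19.4165
d((6, 8), (-21, 12)) = 27.2947
d((6, 8), (-18, 23)) = 28.3019
d((10, 10), (10, -11)) = 21.0
d((10, 10), (-21, 12)) = 31.0644
d((10, 10), (-18, 23)) = 30.8707
d((10, -11), (-21, 12)) = 38.6005
d((10, -11), (-18, 23)) = 44.0454
d((-21, 12), (-18, 23)) = 11.4018

Closest pair: (6, 8) and (10, 10) with distance 4.4721

The closest pair is (6, 8) and (10, 10) with Euclidean distance 4.4721. For 9 points, brute-force pairwise comparison is shown above. For large n, the divide-and-conquer algorithm (sort by x, recurse on halves, check the dividing strip) achieves O(n log n).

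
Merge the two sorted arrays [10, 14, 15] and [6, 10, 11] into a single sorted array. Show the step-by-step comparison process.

Merging process:

Compare 10 vs 6: take 6 from right. Merged: [6]
Compare 10 vs 10: take 10 from left. Merged: [6, 10]
Compare 14 vs 10: take 10 from right. Merged: [6, 10, 10]
Compare 14 vs 11: take 11 from right. Merged: [6, 10, 10, 11]
Append remaining from left: [14, 15]. Merged: [6, 10, 10, 11, 14, 15]

Final merged array: [6, 10, 10, 11, 14, 15]
Total comparisons: 4

The merged array is [6, 10, 10, 11, 14, 15], requiring 4 comparisons. The merge step runs in O(n) time where n is the total number of elements.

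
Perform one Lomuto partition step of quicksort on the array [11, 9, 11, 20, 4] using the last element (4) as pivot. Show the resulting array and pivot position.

Lomuto partition with pivot = 4:

Initial array: [11, 9, 11, 20, 4]

arr[0]=11 > 4: no swap
arr[1]=9 > 4: no swap
arr[2]=11 > 4: no swap
arr[3]=20 > 4: no swap

Place pivot at position 0: [4, 9, 11, 20, 11]
Pivot position: 0

After partitioning with pivot 4, the array becomes [4, 9, 11, 20, 11]. The pivot is placed at index 0. All elements to the left of the pivot are <= 4, and all elements to the right are > 4.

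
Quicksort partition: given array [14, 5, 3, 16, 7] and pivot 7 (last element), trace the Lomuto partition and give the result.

Lomuto partition with pivot = 7:

Initial array: [14, 5, 3, 16, 7]

arr[0]=14 > 7: no swap
arr[1]=5 <= 7: swap with position 0, array becomes [5, 14, 3, 16, 7]
arr[2]=3 <= 7: swap with position 1, array becomes [5, 3, 14, 16, 7]
arr[3]=16 > 7: no swap

Place pivot at position 2: [5, 3, 7, 16, 14]
Pivot position: 2

After partitioning with pivot 7, the array becomes [5, 3, 7, 16, 14]. The pivot is placed at index 2. All elements to the left of the pivot are <= 7, and all elements to the right are > 7.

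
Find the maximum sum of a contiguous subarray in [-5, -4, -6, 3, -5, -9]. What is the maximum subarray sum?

Using Kadane's algorithm on [-5, -4, -6, 3, -5, -9]:

Scanning through the array:
Position 1 (value -4): max_ending_here = -4, max_so_far = -4
Position 2 (value -6): max_ending_here = -6, max_so_far = -4
Position 3 (value 3): max_ending_here = 3, max_so_far = 3
Position 4 (value -5): max_ending_here = -2, max_so_far = 3
Position 5 (value -9): max_ending_here = -9, max_so_far = 3

Maximum subarray: [3]
Maximum sum: 3

The maximum subarray is [3] with sum 3. This subarray runs from index 3 to index 3.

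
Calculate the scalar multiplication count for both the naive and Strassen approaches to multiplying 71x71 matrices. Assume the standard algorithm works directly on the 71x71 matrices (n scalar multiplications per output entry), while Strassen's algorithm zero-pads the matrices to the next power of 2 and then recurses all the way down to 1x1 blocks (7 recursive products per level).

Matrix multiplication for 71x71 matrices:

Strassen's algorithm requires power-of-2 dimensions. Pad 71x71 to 128x128 (next power of 2).

Standard algorithm: 71^3 = 357911 multiplications
Strassen's algorithm: 7^(log2(128)) = 7^7 = 823543 multiplications
Difference: 357911 - 823543 = -465632 (Strassen uses MORE here due to padding overhead — for small or just-over-power-of-2 n, padding can outweigh the per-level savings)

Standard: 357911 multiplications (71^3). Strassen: 823543 multiplications (7^7, after padding to 128x128). Strassen reduces 8 recursive multiplications to 7 at each level.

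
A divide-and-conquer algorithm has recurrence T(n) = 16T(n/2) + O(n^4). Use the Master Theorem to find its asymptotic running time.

Master Theorem for T(n) = 16T(n/2) + O(n^4):

a = 16, b = 2, c = 4
log_b(a) = log_2(16) = 4.0000

Case 2: c = 4 = log_2(16) = 4.0000
T(n) = O(n^4 log n) = O(n^4 log n)

For T(n) = 16T(n/2) + O(n^4): log_2(16) = 4.0000. This is Case 2 of the Master Theorem (c = log_b(a), equal work at all levels), giving O(n^4 log n).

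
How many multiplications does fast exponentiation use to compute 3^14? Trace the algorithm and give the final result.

Computing 3^14 by squaring (build up from 3^1; each line after the first costs one multiplication):

3^1 = 3
3^2 = (3^1)^2 = 3^2 = 9
3^3 = 3 * 3^2 = 3 * 9 = 27
3^6 = (3^3)^2 = 27^2 = 729
3^7 = 3 * 3^6 = 3 * 729 = 2187
3^14 = (3^7)^2 = 2187^2 = 4782969

Result: 4782969
Multiplications needed: 5 (5 lines after 3^1)

3^14 = 4782969. Using exponentiation by squaring, this requires 5 multiplications. The key idea: if the exponent is even, square the half-power; if odd, multiply by the base once.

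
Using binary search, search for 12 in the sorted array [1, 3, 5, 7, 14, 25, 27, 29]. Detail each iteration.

Binary search for 12 in [1, 3, 5, 7, 14, 25, 27, 29]:

lo=0, hi=7, mid=3, arr[mid]=7 -> 7 < 12, search right half
lo=4, hi=7, mid=5, arr[mid]=25 -> 25 > 12, search left half
lo=4, hi=4, mid=4, arr[mid]=14 -> 14 > 12, search left half
lo=4 > hi=3, target 12 not found

Binary search determines that 12 is not in the array after 3 comparisons. The search space was exhausted without finding the target.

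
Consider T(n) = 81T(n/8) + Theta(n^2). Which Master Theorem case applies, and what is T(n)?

Master Theorem for T(n) = 81T(n/8) + O(n^2):

a = 81, b = 8, c = 2
log_b(a) = log_8(81) = 2.1133

Case 1: c = 2 < log_8(81) = 2.1133
T(n) = O(n^(log_8 81))

For T(n) = 81T(n/8) + O(n^2): log_8(81) = 2.1133. This is Case 1 of the Master Theorem (c < log_b(a), work dominated by leaves), giving O(n^(log_8 81)).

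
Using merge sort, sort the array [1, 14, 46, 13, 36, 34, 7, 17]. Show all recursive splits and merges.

Merge sort trace:

Split: [1, 14, 46, 13, 36, 34, 7, 17] -> [1, 14, 46, 13] and [36, 34, 7, 17]
  Split: [1, 14, 46, 13] -> [1, 14] and [46, 13]
    Split: [1, 14] -> [1] and [14]
    Merge: [1] + [14] -> [1, 14]
    Split: [46, 13] -> [46] and [13]
    Merge: [46] + [13] -> [13, 46]
  Merge: [1, 14] + [13, 46] -> [1, 13, 14, 46]
  Split: [36, 34, 7, 17] -> [36, 34] and [7, 17]
    Split: [36, 34] -> [36] and [34]
    Merge: [36] + [34] -> [34, 36]
    Split: [7, 17] -> [7] and [17]
    Merge: [7] + [17] -> [7, 17]
  Merge: [34, 36] + [7, 17] -> [7, 17, 34, 36]
Merge: [1, 13, 14, 46] + [7, 17, 34, 36] -> [1, 7, 13, 14, 17, 34, 36, 46]

Final sorted array: [1, 7, 13, 14, 17, 34, 36, 46]

The merge sort proceeds by recursively splitting the array and merging sorted halves.
After all merges, the sorted array is [1, 7, 13, 14, 17, 34, 36, 46].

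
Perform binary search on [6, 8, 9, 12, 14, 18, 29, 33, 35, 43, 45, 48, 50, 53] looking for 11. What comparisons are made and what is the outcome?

Binary search for 11 in [6, 8, 9, 12, 14, 18, 29, 33, 35, 43, 45, 48, 50, 53]:

lo=0, hi=13, mid=6, arr[mid]=29 -> 29 > 11, search left half
lo=0, hi=5, mid=2, arr[mid]=9 -> 9 < 11, search right half
lo=3, hi=5, mid=4, arr[mid]=14 -> 14 > 11, search left half
lo=3, hi=3, mid=3, arr[mid]=12 -> 12 > 11, search left half
lo=3 > hi=2, target 11 not found

Binary search determines that 11 is not in the array after 4 comparisons. The search space was exhausted without finding the target.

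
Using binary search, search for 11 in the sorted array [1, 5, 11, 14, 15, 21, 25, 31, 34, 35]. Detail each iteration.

Binary search for 11 in [1, 5, 11, 14, 15, 21, 25, 31, 34, 35]:

lo=0, hi=9, mid=4, arr[mid]=15 -> 15 > 11, search left half
lo=0, hi=3, mid=1, arr[mid]=5 -> 5 < 11, search right half
lo=2, hi=3, mid=2, arr[mid]=11 -> Found target at index 2!

Binary search finds 11 at index 2 after 3 comparisons. The search repeatedly halves the search space by comparing with the middle element.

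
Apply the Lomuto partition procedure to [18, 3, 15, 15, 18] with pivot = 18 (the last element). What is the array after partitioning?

Lomuto partition with pivot = 18:

Initial array: [18, 3, 15, 15, 18]

arr[0]=18 <= 18: swap with position 0, array becomes [18, 3, 15, 15, 18]
arr[1]=3 <= 18: swap with position 1, array becomes [18, 3, 15, 15, 18]
arr[2]=15 <= 18: swap with position 2, array becomes [18, 3, 15, 15, 18]
arr[3]=15 <= 18: swap with position 3, array becomes [18, 3, 15, 15, 18]

Place pivot at position 4: [18, 3, 15, 15, 18]
Pivot position: 4

After partitioning with pivot 18, the array becomes [18, 3, 15, 15, 18]. The pivot is placed at index 4. All elements to the left of the pivot are <= 18, and all elements to the right are > 18.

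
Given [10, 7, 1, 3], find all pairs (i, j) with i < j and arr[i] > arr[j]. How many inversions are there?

Finding inversions in [10, 7, 1, 3]:

(0, 1): arr[0]=10 > arr[1]=7
(0, 2): arr[0]=10 > arr[2]=1
(0, 3): arr[0]=10 > arr[3]=3
(1, 2): arr[1]=7 > arr[2]=1
(1, 3): arr[1]=7 > arr[3]=3

Total inversions: 5

The array has 5 inversion(s): (0,1), (0,2), (0,3), (1,2), (1,3). Each pair (i,j) satisfies i < j and arr[i] > arr[j].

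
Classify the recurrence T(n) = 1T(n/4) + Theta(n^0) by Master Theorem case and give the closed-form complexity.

Master Theorem for T(n) = 1T(n/4) + O(n^0):

a = 1, b = 4, c = 0
log_b(a) = log_4(1) = 0.0000

Case 2: c = 0 = log_4(1) = 0.0000
T(n) = O(n^0 log n) = O(log n)

For T(n) = 1T(n/4) + O(n^0): log_4(1) = 0.0000. This is Case 2 of the Master Theorem (c = log_b(a), equal work at all levels), giving O(log n).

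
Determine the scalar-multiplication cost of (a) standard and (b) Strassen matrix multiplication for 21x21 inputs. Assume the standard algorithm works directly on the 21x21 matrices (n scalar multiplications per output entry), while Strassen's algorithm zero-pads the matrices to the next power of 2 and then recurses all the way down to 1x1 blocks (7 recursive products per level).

Matrix multiplication for 21x21 matrices:

Strassen's algorithm requires power-of-2 dimensions. Pad 21x21 to 32x32 (next power of 2).

Standard algorithm: 21^3 = 9261 multiplications
Strassen's algorithm: 7^(log2(32)) = 7^5 = 16807 multiplications
Difference: 9261 - 16807 = -7546 (Strassen uses MORE here due to padding overhead — for small or just-over-power-of-2 n, padding can outweigh the per-level savings)

Standard: 9261 multiplications (21^3). Strassen: 16807 multiplications (7^5, after padding to 32x32). Strassen reduces 8 recursive multiplications to 7 at each level.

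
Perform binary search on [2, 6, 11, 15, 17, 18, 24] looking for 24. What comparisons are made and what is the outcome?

Binary search for 24 in [2, 6, 11, 15, 17, 18, 24]:

lo=0, hi=6, mid=3, arr[mid]=15 -> 15 < 24, search right half
lo=4, hi=6, mid=5, arr[mid]=18 -> 18 < 24, search right half
lo=6, hi=6, mid=6, arr[mid]=24 -> Found target at index 6!

Binary search finds 24 at index 6 after 3 comparisons. The search repeatedly halves the search space by comparing with the middle element.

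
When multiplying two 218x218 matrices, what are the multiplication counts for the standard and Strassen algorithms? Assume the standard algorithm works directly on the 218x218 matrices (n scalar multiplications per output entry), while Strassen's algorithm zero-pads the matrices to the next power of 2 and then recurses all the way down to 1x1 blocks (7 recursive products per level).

Matrix multiplication for 218x218 matrices:

Strassen's algorithm requires power-of-2 dimensions. Pad 218x218 to 256x256 (next power of 2).

Standard algorithm: 218^3 = 10360232 multiplications
Strassen's algorithm: 7^(log2(256)) = 7^8 = 5764801 multiplications
Savings: 10360232 - 5764801 = 4595431 multiplications

Standard: 10360232 multiplications (218^3). Strassen: 5764801 multiplications (7^8, after padding to 256x256). Strassen reduces 8 recursive multiplications to 7 at each level.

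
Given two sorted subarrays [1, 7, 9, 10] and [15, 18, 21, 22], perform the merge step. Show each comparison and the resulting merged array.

Merging process:

Compare 1 vs 15: take 1 from left. Merged: [1]
Compare 7 vs 15: take 7 from left. Merged: [1, 7]
Compare 9 vs 15: take 9 from left. Merged: [1, 7, 9]
Compare 10 vs 15: take 10 from left. Merged: [1, 7, 9, 10]
Append remaining from right: [15, 18, 21, 22]. Merged: [1, 7, 9, 10, 15, 18, 21, 22]

Final merged array: [1, 7, 9, 10, 15, 18, 21, 22]
Total comparisons: 4

The merged array is [1, 7, 9, 10, 15, 18, 21, 22], requiring 4 comparisons. The merge step runs in O(n) time where n is the total number of elements.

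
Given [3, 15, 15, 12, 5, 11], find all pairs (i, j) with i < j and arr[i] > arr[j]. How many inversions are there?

Finding inversions in [3, 15, 15, 12, 5, 11]:

(1, 3): arr[1]=15 > arr[3]=12
(1, 4): arr[1]=15 > arr[4]=5
(1, 5): arr[1]=15 > arr[5]=11
(2, 3): arr[2]=15 > arr[3]=12
(2, 4): arr[2]=15 > arr[4]=5
(2, 5): arr[2]=15 > arr[5]=11
(3, 4): arr[3]=12 > arr[4]=5
(3, 5): arr[3]=12 > arr[5]=11

Total inversions: 8

The array has 8 inversion(s): (1,3), (1,4), (1,5), (2,3), (2,4), (2,5), (3,4), (3,5). Each pair (i,j) satisfies i < j and arr[i] > arr[j].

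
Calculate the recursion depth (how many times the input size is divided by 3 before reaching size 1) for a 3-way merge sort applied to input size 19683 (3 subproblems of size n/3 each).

For divide and conquer with division factor 3:

Problem sizes at each level:
Level 0: 19683
Level 1: 6561
Level 2: 2187
Level 3: 729
Level 4: 243
Level 5: 81
Level 6: 27
Level 7: 9
Level 8: 3
Level 9: 1

The root is level 0 and the size-1 base case is level 9 (the tree spans levels 0 through 9, i.e. 10 levels counting the root), so the depth is the number of divisions: log_3(19683) = 9

The recursion tree depth is log_3(19683) = 9. At each level, the problem size is divided by 3, so it takes 9 divisions to reduce to a base case of size 1. The algorithm makes 3 recursive calls at each level.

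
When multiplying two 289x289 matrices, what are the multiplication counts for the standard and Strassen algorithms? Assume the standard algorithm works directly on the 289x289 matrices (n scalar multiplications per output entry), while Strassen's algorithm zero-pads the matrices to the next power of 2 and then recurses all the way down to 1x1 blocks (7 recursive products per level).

Matrix multiplication for 289x289 matrices:

Strassen's algorithm requires power-of-2 dimensions. Pad 289x289 to 512x512 (next power of 2).

Standard algorithm: 289^3 = 24137569 multiplications
Strassen's algorithm: 7^(log2(512)) = 7^9 = 40353607 multiplications
Difference: 24137569 - 40353607 = -16216038 (Strassen uses MORE here due to padding overhead — for small or just-over-power-of-2 n, padding can outweigh the per-level savings)

Standard: 24137569 multiplications (289^3). Strassen: 40353607 multiplications (7^9, after padding to 512x512). Strassen reduces 8 recursive multiplications to 7 at each level.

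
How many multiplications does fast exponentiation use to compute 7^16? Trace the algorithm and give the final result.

Computing 7^16 by squaring (build up from 7^1; each line after the first costs one multiplication):

7^1 = 7
7^2 = (7^1)^2 = 7^2 = 49
7^4 = (7^2)^2 = 49^2 = 2401
7^8 = (7^4)^2 = 2401^2 = 5764801
7^16 = (7^8)^2 = 5764801^2 = 33232930569601

Result: 33232930569601
Multiplications needed: 4 (4 lines after 7^1)

7^16 = 33232930569601. Using exponentiation by squaring, this requires 4 multiplications. The key idea: if the exponent is even, square the half-power; if odd, multiply by the base once.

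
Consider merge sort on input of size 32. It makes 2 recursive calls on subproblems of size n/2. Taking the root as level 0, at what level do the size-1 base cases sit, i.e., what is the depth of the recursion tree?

For divide and conquer with division factor 2:

Problem sizes at each level:
Level 0: 32
Level 1: 16
Level 2: 8
Level 3: 4
Level 4: 2
Level 5: 1

The root is level 0 and the size-1 base case is level 5 (the tree spans levels 0 through 5, i.e. 6 levels counting the root), so the depth is the number of divisions: log_2(32) = 5

The recursion tree depth is log_2(32) = 5. At each level, the problem size is divided by 2, so it takes 5 divisions to reduce to a base case of size 1. The algorithm makes 2 recursive calls at each level.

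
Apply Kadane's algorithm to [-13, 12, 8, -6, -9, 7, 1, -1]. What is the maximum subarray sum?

Using Kadane's algorithm on [-13, 12, 8, -6, -9, 7, 1, -1]:

Scanning through the array:
Position 1 (value 12): max_ending_here = 12, max_so_far = 12
Position 2 (value 8): max_ending_here = 20, max_so_far = 20
Position 3 (value -6): max_ending_here = 14, max_so_far = 20
Position 4 (value -9): max_ending_here = 5, max_so_far = 20
Position 5 (value 7): max_ending_here = 12, max_so_far = 20
Position 6 (value 1): max_ending_here = 13, max_so_far = 20
Position 7 (value -1): max_ending_here = 12, max_so_far = 20

Maximum subarray: [12, 8]
Maximum sum: 20

The maximum subarray is [12, 8] with sum 20. This subarray runs from index 1 to index 2.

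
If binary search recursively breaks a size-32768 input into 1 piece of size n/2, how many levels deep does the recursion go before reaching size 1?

For divide and conquer with division factor 2:

Problem sizes at each level:
Level 0: 32768
Level 1: 16384
Level 2: 8192
Level 3: 4096
Level 4: 2048
Level 5: 1024
Level 6: 512
Level 7: 256
Level 8: 128
Level 9: 64
Level 10: 32
Level 11: 16
Level 12: 8
Level 13: 4
Level 14: 2
Level 15: 1

The root is level 0 and the size-1 base case is level 15 (the tree spans levels 0 through 15, i.e. 16 levels counting the root), so the depth is the number of divisions: log_2(32768) = 15

The recursion tree depth is log_2(32768) = 15. At each level, the problem size is divided by 2, so it takes 15 divisions to reduce to a base case of size 1. The algorithm makes 1 recursive call at each level.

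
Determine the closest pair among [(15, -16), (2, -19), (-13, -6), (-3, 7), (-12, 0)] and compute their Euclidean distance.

Computing all pairwise distances among 5 points:

d((15, -16), (2, -19)) = 13.3417
d((15, -16), (-13, -6)) = 29.7321
d((15, -16), (-3, 7)) = 29.2062
d((15, -16), (-12, 0)) = 31.3847
d((2, -19), (-13, -6)) = 19.8494
d((2, -19), (-3, 7)) = 26.4764
d((2, -19), (-12, 0)) = 23.6008
d((-13, -6), (-3, 7)) = 16.4012
d((-13, -6), (-12, 0)) = 6.0828 <-- minimum
d((-3, 7), (-12, 0)) = 11.4018

Closest pair: (-13, -6) and (-12, 0) with distance 6.0828

The closest pair is (-13, -6) and (-12, 0) with Euclidean distance 6.0828. For 5 points, brute-force pairwise comparison is shown above. For large n, the divide-and-conquer algorithm (sort by x, recurse on halves, check the dividing strip) achieves O(n log n).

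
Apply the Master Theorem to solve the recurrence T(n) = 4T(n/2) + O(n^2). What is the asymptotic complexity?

Master Theorem for T(n) = 4T(n/2) + O(n^2):

a = 4, b = 2, c = 2
log_b(a) = log_2(4) = 2.0000

Case 2: c = 2 = log_2(4) = 2.0000
T(n) = O(n^2 log n) = O(n^2 log n)

For T(n) = 4T(n/2) + O(n^2): log_2(4) = 2.0000. This is Case 2 of the Master Theorem (c = log_b(a), equal work at all levels), giving O(n^2 log n).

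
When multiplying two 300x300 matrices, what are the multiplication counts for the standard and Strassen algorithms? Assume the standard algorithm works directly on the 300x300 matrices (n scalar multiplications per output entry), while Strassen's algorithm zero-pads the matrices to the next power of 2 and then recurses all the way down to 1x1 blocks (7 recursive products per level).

Matrix multiplication for 300x300 matrices:

Strassen's algorithm requires power-of-2 dimensions. Pad 300x300 to 512x512 (next power of 2).

Standard algorithm: 300^3 = 27000000 multiplications
Strassen's algorithm: 7^(log2(512)) = 7^9 = 40353607 multiplications
Difference: 27000000 - 40353607 = -13353607 (Strassen uses MORE here due to padding overhead — for small or just-over-power-of-2 n, padding can outweigh the per-level savings)

Standard: 27000000 multiplications (300^3). Strassen: 40353607 multiplications (7^9, after padding to 512x512). Strassen reduces 8 recursive multiplications to 7 at each level.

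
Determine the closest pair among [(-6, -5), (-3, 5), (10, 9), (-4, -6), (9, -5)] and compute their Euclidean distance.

Computing all pairwise distances among 5 points:

d((-6, -5), (-3, 5)) = 10.4403
d((-6, -5), (10, 9)) = 21.2603
d((-6, -5), (-4, -6)) = 2.2361 <-- minimum
d((-6, -5), (9, -5)) = 15.0
d((-3, 5), (10, 9)) = 13.6015
d((-3, 5), (-4, -6)) = 11.0454
d((-3, 5), (9, -5)) = 15.6205
d((10, 9), (-4, -6)) = 20.5183
d((10, 9), (9, -5)) = 14.0357
d((-4, -6), (9, -5)) = 13.0384

Closest pair: (-6, -5) and (-4, -6) with distance 2.2361

The closest pair is (-6, -5) and (-4, -6) with Euclidean distance 2.2361. For 5 points, brute-force pairwise comparison is shown above. For large n, the divide-and-conquer algorithm (sort by x, recurse on halves, check the dividing strip) achieves O(n log n).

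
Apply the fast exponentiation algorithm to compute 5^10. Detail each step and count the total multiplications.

Computing 5^10 by squaring (build up from 5^1; each line after the first costs one multiplication):

5^1 = 5
5^2 = (5^1)^2 = 5^2 = 25
5^4 = (5^2)^2 = 25^2 = 625
5^5 = 5 * 5^4 = 5 * 625 = 3125
5^10 = (5^5)^2 = 3125^2 = 9765625

Result: 9765625
Multiplications needed: 4 (4 lines after 5^1)

5^10 = 9765625. Using exponentiation by squaring, this requires 4 multiplications. The key idea: if the exponent is even, square the half-power; if odd, multiply by the base once.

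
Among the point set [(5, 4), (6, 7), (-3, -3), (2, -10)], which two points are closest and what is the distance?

Computing all pairwise distances among 4 points:

d((5, 4), (6, 7)) = 3.1623 <-- minimum
d((5, 4), (-3, -3)) = 10.6301
d((5, 4), (2, -10)) = 14.3178
d((6, 7), (-3, -3)) = 13.4536
d((6, 7), (2, -10)) = 17.4642
d((-3, -3), (2, -10)) = 8.6023

Closest pair: (5, 4) and (6, 7) with distance 3.1623

The closest pair is (5, 4) and (6, 7) with Euclidean distance 3.1623. For 4 points, brute-force pairwise comparison is shown above. For large n, the divide-and-conquer algorithm (sort by x, recurse on halves, check the dividing strip) achieves O(n log n).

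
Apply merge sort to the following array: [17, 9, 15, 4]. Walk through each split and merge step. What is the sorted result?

Merge sort trace:

Split: [17, 9, 15, 4] -> [17, 9] and [15, 4]
  Split: [17, 9] -> [17] and [9]
  Merge: [17] + [9] -> [9, 17]
  Split: [15, 4] -> [15] and [4]
  Merge: [15] + [4] -> [4, 15]
Merge: [9, 17] + [4, 15] -> [4, 9, 15, 17]

Final sorted array: [4, 9, 15, 17]

The merge sort proceeds by recursively splitting the array and merging sorted halves.
After all merges, the sorted array is [4, 9, 15, 17].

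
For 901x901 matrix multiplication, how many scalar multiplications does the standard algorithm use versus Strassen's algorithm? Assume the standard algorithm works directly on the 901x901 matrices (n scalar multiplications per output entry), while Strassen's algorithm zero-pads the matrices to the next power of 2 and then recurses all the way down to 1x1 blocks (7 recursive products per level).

Matrix multiplication for 901x901 matrices:

Strassen's algorithm requires power-of-2 dimensions. Pad 901x901 to 1024x1024 (next power of 2).

Standard algorithm: 901^3 = 731432701 multiplications
Strassen's algorithm: 7^(log2(1024)) = 7^10 = 282475249 multiplications
Savings: 731432701 - 282475249 = 448957452 multiplications

Standard: 731432701 multiplications (901^3). Strassen: 282475249 multiplications (7^10, after padding to 1024x1024). Strassen reduces 8 recursive multiplications to 7 at each level.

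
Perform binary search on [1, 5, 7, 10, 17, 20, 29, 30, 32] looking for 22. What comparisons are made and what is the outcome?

Binary search for 22 in [1, 5, 7, 10, 17, 20, 29, 30, 32]:

lo=0, hi=8, mid=4, arr[mid]=17 -> 17 < 22, search right half
lo=5, hi=8, mid=6, arr[mid]=29 -> 29 > 22, search left half
lo=5, hi=5, mid=5, arr[mid]=20 -> 20 < 22, search right half
lo=6 > hi=5, target 22 not found

Binary search determines that 22 is not in the array after 3 comparisons. The search space was exhausted without finding the target.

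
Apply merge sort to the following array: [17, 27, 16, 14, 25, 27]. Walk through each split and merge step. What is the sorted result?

Merge sort trace:

Split: [17, 27, 16, 14, 25, 27] -> [17, 27, 16] and [14, 25, 27]
  Split: [17, 27, 16] -> [17] and [27, 16]
    Split: [27, 16] -> [27] and [16]
    Merge: [27] + [16] -> [16, 27]
  Merge: [17] + [16, 27] -> [16, 17, 27]
  Split: [14, 25, 27] -> [14] and [25, 27]
    Split: [25, 27] -> [25] and [27]
    Merge: [25] + [27] -> [25, 27]
  Merge: [14] + [25, 27] -> [14, 25, 27]
Merge: [16, 17, 27] + [14, 25, 27] -> [14, 16, 17, 25, 27, 27]

Final sorted array: [14, 16, 17, 25, 27, 27]

The merge sort proceeds by recursively splitting the array and merging sorted halves.
After all merges, the sorted array is [14, 16, 17, 25, 27, 27].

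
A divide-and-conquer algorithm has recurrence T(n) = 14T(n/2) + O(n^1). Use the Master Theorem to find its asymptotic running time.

Master Theorem for T(n) = 14T(n/2) + O(n^1):

a = 14, b = 2, c = 1
log_b(a) = log_2(14) = 3.8074

Case 1: c = 1 < log_2(14) = 3.8074
T(n) = O(n^(log_2 14))

For T(n) = 14T(n/2) + O(n^1): log_2(14) = 3.8074. This is Case 1 of the Master Theorem (c < log_b(a), work dominated by leaves), giving O(n^(log_2 14)).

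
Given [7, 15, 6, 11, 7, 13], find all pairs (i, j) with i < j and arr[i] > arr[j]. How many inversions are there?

Finding inversions in [7, 15, 6, 11, 7, 13]:

(0, 2): arr[0]=7 > arr[2]=6
(1, 2): arr[1]=15 > arr[2]=6
(1, 3): arr[1]=15 > arr[3]=11
(1, 4): arr[1]=15 > arr[4]=7
(1, 5): arr[1]=15 > arr[5]=13
(3, 4): arr[3]=11 > arr[4]=7

Total inversions: 6

The array has 6 inversion(s): (0,2), (1,2), (1,3), (1,4), (1,5), (3,4). Each pair (i,j) satisfies i < j and arr[i] > arr[j].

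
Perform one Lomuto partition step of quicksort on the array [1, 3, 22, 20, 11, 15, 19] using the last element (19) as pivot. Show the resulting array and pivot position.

Lomuto partition with pivot = 19:

Initial array: [1, 3, 22, 20, 11, 15, 19]

arr[0]=1 <= 19: swap with position 0, array becomes [1, 3, 22, 20, 11, 15, 19]
arr[1]=3 <= 19: swap with position 1, array becomes [1, 3, 22, 20, 11, 15, 19]
arr[2]=22 > 19: no swap
arr[3]=20 > 19: no swap
arr[4]=11 <= 19: swap with position 2, array becomes [1, 3, 11, 20, 22, 15, 19]
arr[5]=15 <= 19: swap with position 3, array becomes [1, 3, 11, 15, 22, 20, 19]

Place pivot at position 4: [1, 3, 11, 15, 19, 20, 22]
Pivot position: 4

After partitioning with pivot 19, the array becomes [1, 3, 11, 15, 19, 20, 22]. The pivot is placed at index 4. All elements to the left of the pivot are <= 19, and all elements to the right are > 19.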